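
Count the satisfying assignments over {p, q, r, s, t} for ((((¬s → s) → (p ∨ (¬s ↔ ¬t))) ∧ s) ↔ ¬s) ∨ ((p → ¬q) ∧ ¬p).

16

Initial set: {(((((¬s → s) → (p ∨ (¬s ↔ ¬t))) ∧ s) ↔ ¬s) ∨ ((p → ¬q) ∧ ¬p))}.
(((((¬s → s) → (p ∨ (¬s ↔ ¬t))) ∧ s) ↔ ¬s) ∨ ((p → ¬q) ∧ ¬p)): β-rule — branch into ((((¬s → s) → (p ∨ (¬s ↔ ¬t))) ∧ s) ↔ ¬s)  //  ((p → ¬q) ∧ ¬p).
  branch 1 (add ((((¬s → s) → (p ∨ (¬s ↔ ¬t))) ∧ s) ↔ ¬s)):
    ((((¬s → s) → (p ∨ (¬s ↔ ¬t))) ∧ s) ↔ ¬s): β-rule — branch into (((¬s → s) → (p ∨ (¬s ↔ ¬t))) ∧ s), ¬s  //  ¬(((¬s → s) → (p ∨ (¬s ↔ ¬t))) ∧ s), ¬¬s.
      branch 1.1 (add (((¬s → s) → (p ∨ (¬s ↔ ¬t))) ∧ s), ¬s):
        (((¬s → s) → (p ∨ (¬s ↔ ¬t))) ∧ s): α-rule — add ((¬s → s) → (p ∨ (¬s ↔ ¬t))), s.
        × closes — contains both s and ¬s.
      branch 1.2 (add ¬(((¬s → s) → (p ∨ (¬s ↔ ¬t))) ∧ s), ¬¬s):
        ¬(((¬s → s) → (p ∨ (¬s ↔ ¬t))) ∧ s): β-rule — branch into ¬((¬s → s) → (p ∨ (¬s ↔ ¬t)))  //  ¬s.
          branch 1.2.1 (add ¬((¬s → s) → (p ∨ (¬s ↔ ¬t)))):
            ¬((¬s → s) → (p ∨ (¬s ↔ ¬t))): α-rule — add (¬s → s), ¬(p ∨ (¬s ↔ ¬t)).
            ¬(p ∨ (¬s ↔ ¬t)): α-rule — add ¬p, ¬(¬s ↔ ¬t).
            (¬s → s): β-rule — branch into ¬¬s  //  s.
              branch 1.2.1.1 (add ¬¬s):
                ¬(¬s ↔ ¬t): β-rule — branch into ¬s, ¬¬t  //  ¬¬s, ¬t.
                  branch 1.2.1.1.1 (add ¬s, ¬¬t):
                    × closes — contains both s and ¬s.
                  branch 1.2.1.1.2 (add ¬¬s, ¬t):
                    ○ open, literals {p=false, s=true, t=false}.
              branch 1.2.1.2 (add s):
                ¬(¬s ↔ ¬t): β-rule — branch into ¬s, ¬¬t  //  ¬¬s, ¬t.
                  branch 1.2.1.2.1 (add ¬s, ¬¬t):
                    × closes — contains both s and ¬s.
                  branch 1.2.1.2.2 (add ¬¬s, ¬t):
                    ○ open, literals {p=false, s=true, t=false}.
          branch 1.2.2 (add ¬s):
            × closes — contains both s and ¬s.
  branch 2 (add ((p → ¬q) ∧ ¬p)):
    ((p → ¬q) ∧ ¬p): α-rule — add (p → ¬q), ¬p.
    (p → ¬q): β-rule — branch into ¬p  //  ¬q.
      branch 2.1 (add ¬p):
        ○ open, literals {p=false}.
      branch 2.2 (add ¬q):
        ○ open, literals {p=false, q=false}.
4 branches closed, 4 open.
Each open branch fixes some atoms; the unmentioned ones are free. Counting distinct full assignments: branch {p=false, s=true, t=false} (q, r) contributes 4 new; branch {p=false, s=true, t=false} (q, r) contributes 0 new; branch {p=false} (q, r, s, t) contributes 12 new; branch {p=false, q=false} (r, s, t) contributes 0 new. Total: 16.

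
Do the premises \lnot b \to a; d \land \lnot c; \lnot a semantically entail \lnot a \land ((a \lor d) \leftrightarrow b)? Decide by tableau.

Initial set: {(\lnot b \to a); (d \land \lnot c); \lnot a; \lnot (\lnot a \land ((a \lor d) \leftrightarrow b))}.
(d \land \lnot c): α-rule — add d, \lnot c.
(\lnot b \to a): β-rule — branch into \lnot \lnot b  //  a.
  branch 1 (add \lnot \lnot b):
    \lnot (\lnot a \land ((a \lor d) \leftrightarrow b)): β-rule — branch into \lnot \lnot a  //  \lnot ((a \lor d) \leftrightarrow b).
      branch 1.1 (add \lnot \lnot a):
        × closes — contains both a and \lnot a.
      branch 1.2 (add \lnot ((a \lor d) \leftrightarrow b)):
        \lnot ((a \lor d) \leftrightarrow b): β-rule — branch into (a \lor d), \lnot b  //  \lnot (a \lor d), b.
          branch 1.2.1 (add (a \lor d), \lnot b):
            × closes — contains both b and \lnot b.
          branch 1.2.2 (add \lnot (a \lor d), b):
            \lnot (a \lor d): α-rule — add \lnot a, \lnot d.
            × closes — contains both d and \lnot d.
  branch 2 (add a):
    × closes — contains both a and \lnot a.
All 4 branches close.
Every branch closed, so the premises entail the conclusion.

Yes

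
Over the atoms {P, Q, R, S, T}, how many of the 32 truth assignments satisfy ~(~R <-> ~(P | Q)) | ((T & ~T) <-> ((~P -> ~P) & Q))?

Initial set: {(~(~R <-> ~(P | Q)) | ((T & ~T) <-> ((~P -> ~P) & Q)))}.
(~(~R <-> ~(P | Q)) | ((T & ~T) <-> ((~P -> ~P) & Q))): β-rule — branch into ~(~R <-> ~(P | Q))  //  ((T & ~T) <-> ((~P -> ~P) & Q)).
  branch 1 (add ~(~R <-> ~(P | Q))):
    ~(~R <-> ~(P | Q)): β-rule — branch into ~R, ~~(P | Q)  //  ~~R, ~(P | Q).
      branch 1.1 (add ~R, ~~(P | Q)):
        ~~(P | Q): β-rule — branch into P  //  Q.
          branch 1.1.1 (add P):
            ○ open, literals {P=1, R=0}.
          branch 1.1.2 (add Q):
            ○ open, literals {Q=1, R=0}.
      branch 1.2 (add ~~R, ~(P | Q)):
        ~(P | Q): α-rule — add ~P, ~Q.
        ○ open, literals {P=0, Q=0, R=1}.
  branch 2 (add ((T & ~T) <-> ((~P -> ~P) & Q))):
    ((T & ~T) <-> ((~P -> ~P) & Q)): β-rule — branch into (T & ~T), ((~P -> ~P) & Q)  //  ~(T & ~T), ~((~P -> ~P) & Q).
      branch 2.1 (add (T & ~T), ((~P -> ~P) & Q)):
        (T & ~T): α-rule — add T, ~T.
        × closes — contains both T and ~T.
      branch 2.2 (add ~(T & ~T), ~((~P -> ~P) & Q)):
        ~(T & ~T): β-rule — branch into ~T  //  ~~T.
          branch 2.2.1 (add ~T):
            ~((~P -> ~P) & Q): β-rule — branch into ~(~P -> ~P)  //  ~Q.
              branch 2.2.1.1 (add ~(~P -> ~P)):
                ~(~P -> ~P): α-rule — add ~P, ~~P.
                × closes — contains both P and ~P.
              branch 2.2.1.2 (add ~Q):
                ○ open, literals {Q=0, T=0}.
          branch 2.2.2 (add ~~T):
            ~((~P -> ~P) & Q): β-rule — branch into ~(~P -> ~P)  //  ~Q.
              branch 2.2.2.1 (add ~(~P -> ~P)):
                ~(~P -> ~P): α-rule — add ~P, ~~P.
                × closes — contains both P and ~P.
              branch 2.2.2.2 (add ~Q):
                ○ open, literals {Q=0, T=1}.
3 branches closed, 5 open.
Each open branch fixes some atoms; the unmentioned ones are free. Counting distinct full assignments: branch {P=1, R=0} (Q, S, T) contributes 8 new; branch {Q=1, R=0} (P, S, T) contributes 4 new; branch {P=0, Q=0, R=1} (S, T) contributes 4 new; branch {Q=0, T=0} (P, R, S) contributes 4 new; branch {Q=0, T=1} (P, R, S) contributes 4 new. Total: 24.

24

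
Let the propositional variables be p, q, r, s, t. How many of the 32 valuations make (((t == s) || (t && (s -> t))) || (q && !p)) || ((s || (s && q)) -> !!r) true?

Initial set: {((((t == s) || (t && (s -> t))) || (q && !p)) || ((s || (s && q)) -> !!r))}.
((((t == s) || (t && (s -> t))) || (q && !p)) || ((s || (s && q)) -> !!r)): β-rule — branch into (((t == s) || (t && (s -> t))) || (q && !p))  //  ((s || (s && q)) -> !!r).
  branch 1 (add (((t == s) || (t && (s -> t))) || (q && !p))):
    (((t == s) || (t && (s -> t))) || (q && !p)): β-rule — branch into ((t == s) || (t && (s -> t)))  //  (q && !p).
      branch 1.1 (add ((t == s) || (t && (s -> t)))):
        ((t == s) || (t && (s -> t))): β-rule — branch into (t == s)  //  (t && (s -> t)).
          branch 1.1.1 (add (t == s)):
            (t == s): β-rule — branch into t, s  //  !t, !s.
              branch 1.1.1.1 (add t, s):
                ○ open, literals {s=T, t=T}.
              branch 1.1.1.2 (add !t, !s):
                ○ open, literals {s=F, t=F}.
          branch 1.1.2 (add (t && (s -> t))):
            (t && (s -> t)): α-rule — add t, (s -> t).
            (s -> t): β-rule — branch into !s  //  t.
              branch 1.1.2.1 (add !s):
                ○ open, literals {s=F, t=T}.
              branch 1.1.2.2 (add t):
                ○ open, literals {t=T}.
      branch 1.2 (add (q && !p)):
        (q && !p): α-rule — add q, !p.
        ○ open, literals {p=F, q=T}.
  branch 2 (add ((s || (s && q)) -> !!r)):
    ((s || (s && q)) -> !!r): β-rule — branch into !(s || (s && q))  //  !!r.
      branch 2.1 (add !(s || (s && q))):
        !(s || (s && q)): α-rule — add !s, !(s && q).
        !(s && q): β-rule — branch into !s  //  !q.
          branch 2.1.1 (add !s):
            ○ open, literals {s=F}.
          branch 2.1.2 (add !q):
            ○ open, literals {q=F, s=F}.
      branch 2.2 (add !!r):
        !!r: drop double negation, giving r.
        ○ open, literals {r=T}.
0 branches closed, 8 open.
Each open branch fixes some atoms; the unmentioned ones are free. Counting distinct full assignments: branch {s=T, t=T} (p, q, r) contributes 8 new; branch {s=F, t=F} (p, q, r) contributes 8 new; branch {s=F, t=T} (p, q, r) contributes 8 new; branch {t=T} (p, q, r, s) contributes 0 new; branch {p=F, q=T} (r, s, t) contributes 2 new; branch {s=F} (p, q, r, t) contributes 0 new; branch {q=F, s=F} (p, r, t) contributes 0 new; branch {r=T} (p, q, s, t) contributes 3 new. Total: 29.

29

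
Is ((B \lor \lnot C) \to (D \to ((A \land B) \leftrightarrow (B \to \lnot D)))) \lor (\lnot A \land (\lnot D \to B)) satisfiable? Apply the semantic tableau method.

Satisfiable

Initial set: {T (((B \lor \lnot C) \to (D \to ((A \land B) \leftrightarrow (B \to \lnot D)))) \lor (\lnot A \land (\lnot D \to B)))}.
T (((B \lor \lnot C) \to (D \to ((A \land B) \leftrightarrow (B \to \lnot D)))) \lor (\lnot A \land (\lnot D \to B))): β-rule — branch into T ((B \lor \lnot C) \to (D \to ((A \land B) \leftrightarrow (B \to \lnot D))))  //  T (\lnot A \land (\lnot D \to B)).
  branch 1 (add T ((B \lor \lnot C) \to (D \to ((A \land B) \leftrightarrow (B \to \lnot D))))):
    T ((B \lor \lnot C) \to (D \to ((A \land B) \leftrightarrow (B \to \lnot D)))): β-rule — branch into F (B \lor \lnot C)  //  T (D \to ((A \land B) \leftrightarrow (B \to \lnot D))).
      branch 1.1 (add F (B \lor \lnot C)):
        F (B \lor \lnot C): α-rule — add F B, F \lnot C.
        ○ open, literals {B=0, C=1}.
      branch 1.2 (add T (D \to ((A \land B) \leftrightarrow (B \to \lnot D)))):
        T (D \to ((A \land B) \leftrightarrow (B \to \lnot D))): β-rule — branch into F D  //  T ((A \land B) \leftrightarrow (B \to \lnot D)).
          branch 1.2.1 (add F D):
            ○ open, literals {D=0}.
          branch 1.2.2 (add T ((A \land B) \leftrightarrow (B \to \lnot D))):
            T ((A \land B) \leftrightarrow (B \to \lnot D)): β-rule — branch into T (A \land B), T (B \to \lnot D)  //  F (A \land B), F (B \to \lnot D).
              branch 1.2.2.1 (add T (A \land B), T (B \to \lnot D)):
                T (A \land B): α-rule — add T A, T B.
                T (B \to \lnot D): β-rule — branch into F B  //  T \lnot D.
                  branch 1.2.2.1.1 (add F B):
                    × closes — contains both B and \lnot B.
                  branch 1.2.2.1.2 (add T \lnot D):
                    ○ open, literals {A=1, B=1, D=0}.
              branch 1.2.2.2 (add F (A \land B), F (B \to \lnot D)):
                F (B \to \lnot D): α-rule — add T B, F \lnot D.
                F (A \land B): β-rule — branch into F A  //  F B.
                  branch 1.2.2.2.1 (add F A):
                    ○ open, literals {A=0, B=1, D=1}.
                  branch 1.2.2.2.2 (add F B):
                    × closes — contains both B and \lnot B.
  branch 2 (add T (\lnot A \land (\lnot D \to B))):
    T (\lnot A \land (\lnot D \to B)): α-rule — add T \lnot A, T (\lnot D \to B).
    T (\lnot D \to B): β-rule — branch into F \lnot D  //  T B.
      branch 2.1 (add F \lnot D):
        ○ open, literals {A=0, D=1}.
      branch 2.2 (add T B):
        ○ open, literals {A=0, B=1}.
2 branches closed, 6 open.
An open branch gives a satisfying assignment: B=0, C=1.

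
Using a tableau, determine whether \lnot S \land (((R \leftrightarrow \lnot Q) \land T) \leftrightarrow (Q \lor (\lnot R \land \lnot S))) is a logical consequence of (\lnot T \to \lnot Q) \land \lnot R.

Initial set: {((\lnot T \to \lnot Q) \land \lnot R); \lnot (\lnot S \land (((R \leftrightarrow \lnot Q) \land T) \leftrightarrow (Q \lor (\lnot R \land \lnot S))))}.
((\lnot T \to \lnot Q) \land \lnot R): α-rule — add (\lnot T \to \lnot Q), \lnot R.
\lnot (\lnot S \land (((R \leftrightarrow \lnot Q) \land T) \leftrightarrow (Q \lor (\lnot R \land \lnot S)))): β-rule — branch into \lnot \lnot S  //  \lnot (((R \leftrightarrow \lnot Q) \land T) \leftrightarrow (Q \lor (\lnot R \land \lnot S))).
  branch 1 (add \lnot \lnot S):
    (\lnot T \to \lnot Q): β-rule — branch into \lnot \lnot T  //  \lnot Q.
      branch 1.1 (add \lnot \lnot T):
        ○ open, literals {R=F, S=T, T=T}.
      branch 1.2 (add \lnot Q):
        ○ open, literals {Q=F, R=F, S=T}.
  branch 2 (add \lnot (((R \leftrightarrow \lnot Q) \land T) \leftrightarrow (Q \lor (\lnot R \land \lnot S)))):
    (\lnot T \to \lnot Q): β-rule — branch into \lnot \lnot T  //  \lnot Q.
      branch 2.1 (add \lnot \lnot T):
        \lnot (((R \leftrightarrow \lnot Q) \land T) \leftrightarrow (Q \lor (\lnot R \land \lnot S))): β-rule — branch into ((R \leftrightarrow \lnot Q) \land T), \lnot (Q \lor (\lnot R \land \lnot S))  //  \lnot ((R \leftrightarrow \lnot Q) \land T), (Q \lor (\lnot R \land \lnot S)).
          branch 2.1.1 (add ((R \leftrightarrow \lnot Q) \land T), \lnot (Q \lor (\lnot R \land \lnot S))):
            ((R \leftrightarrow \lnot Q) \land T): α-rule — add (R \leftrightarrow \lnot Q), T.
            \lnot (Q \lor (\lnot R \land \lnot S)): α-rule — add \lnot Q, \lnot (\lnot R \land \lnot S).
            (R \leftrightarrow \lnot Q): β-rule — branch into R, \lnot Q  //  \lnot R, \lnot \lnot Q.
              branch 2.1.1.1 (add R, \lnot Q):
                × closes — contains both R and \lnot R.
              branch 2.1.1.2 (add \lnot R, \lnot \lnot Q):
                × closes — contains both Q and \lnot Q.
          branch 2.1.2 (add \lnot ((R \leftrightarrow \lnot Q) \land T), (Q \lor (\lnot R \land \lnot S))):
            \lnot ((R \leftrightarrow \lnot Q) \land T): β-rule — branch into \lnot (R \leftrightarrow \lnot Q)  //  \lnot T.
              branch 2.1.2.1 (add \lnot (R \leftrightarrow \lnot Q)):
                (Q \lor (\lnot R \land \lnot S)): β-rule — branch into Q  //  (\lnot R \land \lnot S).
                  branch 2.1.2.1.1 (add Q):
                    \lnot (R \leftrightarrow \lnot Q): β-rule — branch into R, \lnot \lnot Q  //  \lnot R, \lnot Q.
                      branch 2.1.2.1.1.1 (add R, \lnot \lnot Q):
                        × closes — contains both R and \lnot R.
                      branch 2.1.2.1.1.2 (add \lnot R, \lnot Q):
                        × closes — contains both Q and \lnot Q.
                  branch 2.1.2.1.2 (add (\lnot R \land \lnot S)):
                    (\lnot R \land \lnot S): α-rule — add \lnot R, \lnot S.
                    \lnot (R \leftrightarrow \lnot Q): β-rule — branch into R, \lnot \lnot Q  //  \lnot R, \lnot Q.
                      branch 2.1.2.1.2.1 (add R, \lnot \lnot Q):
                        × closes — contains both R and \lnot R.
                      branch 2.1.2.1.2.2 (add \lnot R, \lnot Q):
                        ○ open, literals {Q=F, R=F, S=F, T=T}.
              branch 2.1.2.2 (add \lnot T):
                × closes — contains both T and \lnot T.
      branch 2.2 (add \lnot Q):
        \lnot (((R \leftrightarrow \lnot Q) \land T) \leftrightarrow (Q \lor (\lnot R \land \lnot S))): β-rule — branch into ((R \leftrightarrow \lnot Q) \land T), \lnot (Q \lor (\lnot R \land \lnot S))  //  \lnot ((R \leftrightarrow \lnot Q) \land T), (Q \lor (\lnot R \land \lnot S)).
          branch 2.2.1 (add ((R \leftrightarrow \lnot Q) \land T), \lnot (Q \lor (\lnot R \land \lnot S))):
            ((R \leftrightarrow \lnot Q) \land T): α-rule — add (R \leftrightarrow \lnot Q), T.
            \lnot (Q \lor (\lnot R \land \lnot S)): α-rule — add \lnot Q, \lnot (\lnot R \land \lnot S).
            (R \leftrightarrow \lnot Q): β-rule — branch into R, \lnot Q  //  \lnot R, \lnot \lnot Q.
              branch 2.2.1.1 (add R, \lnot Q):
                × closes — contains both R and \lnot R.
              branch 2.2.1.2 (add \lnot R, \lnot \lnot Q):
                × closes — contains both Q and \lnot Q.
          branch 2.2.2 (add \lnot ((R \leftrightarrow \lnot Q) \land T), (Q \lor (\lnot R \land \lnot S))):
            \lnot ((R \leftrightarrow \lnot Q) \land T): β-rule — branch into \lnot (R \leftrightarrow \lnot Q)  //  \lnot T.
              branch 2.2.2.1 (add \lnot (R \leftrightarrow \lnot Q)):
                (Q \lor (\lnot R \land \lnot S)): β-rule — branch into Q  //  (\lnot R \land \lnot S).
                  branch 2.2.2.1.1 (add Q):
                    × closes — contains both Q and \lnot Q.
                  branch 2.2.2.1.2 (add (\lnot R \land \lnot S)):
                    (\lnot R \land \lnot S): α-rule — add \lnot R, \lnot S.
                    \lnot (R \leftrightarrow \lnot Q): β-rule — branch into R, \lnot \lnot Q  //  \lnot R, \lnot Q.
                      branch 2.2.2.1.2.1 (add R, \lnot \lnot Q):
                        × closes — contains both R and \lnot R.
                      branch 2.2.2.1.2.2 (add \lnot R, \lnot Q):
                        ○ open, literals {Q=F, R=F, S=F}.
              branch 2.2.2.2 (add \lnot T):
                (Q \lor (\lnot R \land \lnot S)): β-rule — branch into Q  //  (\lnot R \land \lnot S).
                  branch 2.2.2.2.1 (add Q):
                    × closes — contains both Q and \lnot Q.
                  branch 2.2.2.2.2 (add (\lnot R \land \lnot S)):
                    (\lnot R \land \lnot S): α-rule — add \lnot R, \lnot S.
                    ○ open, literals {Q=F, R=F, S=F, T=F}.
11 branches closed, 5 open.
An open branch gives a countermodel: R=F, S=T, T=T (unmentioned atoms arbitrary); the premises hold there but the conclusion fails.

No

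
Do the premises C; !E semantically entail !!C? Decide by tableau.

Yes

Initial set: {C; !E; !!!C}.
!!!C: drop double negation, giving !C.
× closes — contains both C and !C.
All 1 branch closes.
Every branch closed, so the premises entail the conclusion.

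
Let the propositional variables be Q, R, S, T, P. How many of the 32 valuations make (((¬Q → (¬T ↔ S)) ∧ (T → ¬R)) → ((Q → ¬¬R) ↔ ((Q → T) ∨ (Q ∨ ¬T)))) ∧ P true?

12

Initial set: {((((¬Q → (¬T ↔ S)) ∧ (T → ¬R)) → ((Q → ¬¬R) ↔ ((Q → T) ∨ (Q ∨ ¬T)))) ∧ P)}.
((((¬Q → (¬T ↔ S)) ∧ (T → ¬R)) → ((Q → ¬¬R) ↔ ((Q → T) ∨ (Q ∨ ¬T)))) ∧ P): α-rule — add (((¬Q → (¬T ↔ S)) ∧ (T → ¬R)) → ((Q → ¬¬R) ↔ ((Q → T) ∨ (Q ∨ ¬T)))), P.
(((¬Q → (¬T ↔ S)) ∧ (T → ¬R)) → ((Q → ¬¬R) ↔ ((Q → T) ∨ (Q ∨ ¬T)))): β-rule — branch into ¬((¬Q → (¬T ↔ S)) ∧ (T → ¬R))  //  ((Q → ¬¬R) ↔ ((Q → T) ∨ (Q ∨ ¬T))).
  branch 1 (add ¬((¬Q → (¬T ↔ S)) ∧ (T → ¬R))):
    ¬((¬Q → (¬T ↔ S)) ∧ (T → ¬R)): β-rule — branch into ¬(¬Q → (¬T ↔ S))  //  ¬(T → ¬R).
      branch 1.1 (add ¬(¬Q → (¬T ↔ S))):
        ¬(¬Q → (¬T ↔ S)): α-rule — add ¬Q, ¬(¬T ↔ S).
        ¬(¬T ↔ S): β-rule — branch into ¬T, ¬S  //  ¬¬T, S.
          branch 1.1.1 (add ¬T, ¬S):
            ○ open, literals {P=1, Q=0, S=0, T=0}.
          branch 1.1.2 (add ¬¬T, S):
            ○ open, literals {P=1, Q=0, S=1, T=1}.
      branch 1.2 (add ¬(T → ¬R)):
        ¬(T → ¬R): α-rule — add T, ¬¬R.
        ○ open, literals {P=1, R=1, T=1}.
  branch 2 (add ((Q → ¬¬R) ↔ ((Q → T) ∨ (Q ∨ ¬T)))):
    ((Q → ¬¬R) ↔ ((Q → T) ∨ (Q ∨ ¬T))): β-rule — branch into (Q → ¬¬R), ((Q → T) ∨ (Q ∨ ¬T))  //  ¬(Q → ¬¬R), ¬((Q → T) ∨ (Q ∨ ¬T)).
      branch 2.1 (add (Q → ¬¬R), ((Q → T) ∨ (Q ∨ ¬T))):
        (Q → ¬¬R): β-rule — branch into ¬Q  //  ¬¬R.
          branch 2.1.1 (add ¬Q):
            ((Q → T) ∨ (Q ∨ ¬T)): β-rule — branch into (Q → T)  //  (Q ∨ ¬T).
              branch 2.1.1.1 (add (Q → T)):
                (Q → T): β-rule — branch into ¬Q  //  T.
                  branch 2.1.1.1.1 (add ¬Q):
                    ○ open, literals {P=1, Q=0}.
                  branch 2.1.1.1.2 (add T):
                    ○ open, literals {P=1, Q=0, T=1}.
              branch 2.1.1.2 (add (Q ∨ ¬T)):
                (Q ∨ ¬T): β-rule — branch into Q  //  ¬T.
                  branch 2.1.1.2.1 (add Q):
                    × closes — contains both Q and ¬Q.
                  branch 2.1.1.2.2 (add ¬T):
                    ○ open, literals {P=1, Q=0, T=0}.
          branch 2.1.2 (add ¬¬R):
            ¬¬R: drop double negation, giving R.
            ((Q → T) ∨ (Q ∨ ¬T)): β-rule — branch into (Q → T)  //  (Q ∨ ¬T).
              branch 2.1.2.1 (add (Q → T)):
                (Q → T): β-rule — branch into ¬Q  //  T.
                  branch 2.1.2.1.1 (add ¬Q):
                    ○ open, literals {P=1, Q=0, R=1}.
                  branch 2.1.2.1.2 (add T):
                    ○ open, literals {P=1, R=1, T=1}.
              branch 2.1.2.2 (add (Q ∨ ¬T)):
                (Q ∨ ¬T): β-rule — branch into Q  //  ¬T.
                  branch 2.1.2.2.1 (add Q):
                    ○ open, literals {P=1, Q=1, R=1}.
                  branch 2.1.2.2.2 (add ¬T):
                    ○ open, literals {P=1, R=1, T=0}.
      branch 2.2 (add ¬(Q → ¬¬R), ¬((Q → T) ∨ (Q ∨ ¬T))):
        ¬(Q → ¬¬R): α-rule — add Q, ¬¬¬R.
        ¬((Q → T) ∨ (Q ∨ ¬T)): α-rule — add ¬(Q → T), ¬(Q ∨ ¬T).
        ¬¬¬R: drop double negation, giving ¬R.
        ¬(Q → T): α-rule — add Q, ¬T.
        ¬(Q ∨ ¬T): α-rule — add ¬Q, ¬¬T.
        × closes — contains both Q and ¬Q.
2 branches closed, 10 open.
Each open branch fixes some atoms; the unmentioned ones are free. Counting distinct full assignments: branch {P=1, Q=0, S=0, T=0} (R) contributes 2 new; branch {P=1, Q=0, S=1, T=1} (R) contributes 2 new; branch {P=1, R=1, T=1} (Q, S) contributes 3 new; branch {P=1, Q=0} (R, S, T) contributes 3 new; branch {P=1, Q=0, T=1} (R, S) contributes 0 new; branch {P=1, Q=0, T=0} (R, S) contributes 0 new; branch {P=1, Q=0, R=1} (S, T) contributes 0 new; branch {P=1, R=1, T=1} (Q, S) contributes 0 new; branch {P=1, Q=1, R=1} (S, T) contributes 2 new; branch {P=1, R=1, T=0} (Q, S) contributes 0 new. Total: 12.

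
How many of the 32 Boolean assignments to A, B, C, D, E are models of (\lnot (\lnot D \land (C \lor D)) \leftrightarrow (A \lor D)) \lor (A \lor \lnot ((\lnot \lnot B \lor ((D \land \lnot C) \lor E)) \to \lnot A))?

28

Initial set: {T ((\lnot (\lnot D \land (C \lor D)) \leftrightarrow (A \lor D)) \lor (A \lor \lnot ((\lnot \lnot B \lor ((D \land \lnot C) \lor E)) \to \lnot A)))}.
T ((\lnot (\lnot D \land (C \lor D)) \leftrightarrow (A \lor D)) \lor (A \lor \lnot ((\lnot \lnot B \lor ((D \land \lnot C) \lor E)) \to \lnot A))): β-rule — branch into T (\lnot (\lnot D \land (C \lor D)) \leftrightarrow (A \lor D))  //  T (A \lor \lnot ((\lnot \lnot B \lor ((D \land \lnot C) \lor E)) \to \lnot A)).
  branch 1 (add T (\lnot (\lnot D \land (C \lor D)) \leftrightarrow (A \lor D))):
    T (\lnot (\lnot D \land (C \lor D)) \leftrightarrow (A \lor D)): β-rule — branch into T \lnot (\lnot D \land (C \lor D)), T (A \lor D)  //  F \lnot (\lnot D \land (C \lor D)), F (A \lor D).
      branch 1.1 (add T \lnot (\lnot D \land (C \lor D)), T (A \lor D)):
        T \lnot (\lnot D \land (C \lor D)): β-rule — branch into F \lnot D  //  F (C \lor D).
          branch 1.1.1 (add F \lnot D):
            T (A \lor D): β-rule — branch into T A  //  T D.
              branch 1.1.1.1 (add T A):
                ○ open, literals {A=true, D=true}.
              branch 1.1.1.2 (add T D):
                ○ open, literals {D=true}.
          branch 1.1.2 (add F (C \lor D)):
            F (C \lor D): α-rule — add F C, F D.
            T (A \lor D): β-rule — branch into T A  //  T D.
              branch 1.1.2.1 (add T A):
                ○ open, literals {A=true, C=false, D=false}.
              branch 1.1.2.2 (add T D):
                × closes — contains both D and \lnot D.
      branch 1.2 (add F \lnot (\lnot D \land (C \lor D)), F (A \lor D)):
        F \lnot (\lnot D \land (C \lor D)): α-rule — add T \lnot D, T (C \lor D).
        F (A \lor D): α-rule — add F A, F D.
        T (C \lor D): β-rule — branch into T C  //  T D.
          branch 1.2.1 (add T C):
            ○ open, literals {A=false, C=true, D=false}.
          branch 1.2.2 (add T D):
            × closes — contains both D and \lnot D.
  branch 2 (add T (A \lor \lnot ((\lnot \lnot B \lor ((D \land \lnot C) \lor E)) \to \lnot A))):
    T (A \lor \lnot ((\lnot \lnot B \lor ((D \land \lnot C) \lor E)) \to \lnot A)): β-rule — branch into T A  //  T \lnot ((\lnot \lnot B \lor ((D \land \lnot C) \lor E)) \to \lnot A).
      branch 2.1 (add T A):
        ○ open, literals {A=true}.
      branch 2.2 (add T \lnot ((\lnot \lnot B \lor ((D \land \lnot C) \lor E)) \to \lnot A)):
        T \lnot ((\lnot \lnot B \lor ((D \land \lnot C) \lor E)) \to \lnot A): α-rule — add T (\lnot \lnot B \lor ((D \land \lnot C) \lor E)), F \lnot A.
        T (\lnot \lnot B \lor ((D \land \lnot C) \lor E)): β-rule — branch into T \lnot \lnot B  //  T ((D \land \lnot C) \lor E).
          branch 2.2.1 (add T \lnot \lnot B):
            T \lnot \lnot B: drop double negation, giving T B.
            ○ open, literals {A=true, B=true}.
          branch 2.2.2 (add T ((D \land \lnot C) \lor E)):
            T ((D \land \lnot C) \lor E): β-rule — branch into T (D \land \lnot C)  //  T E.
              branch 2.2.2.1 (add T (D \land \lnot C)):
                T (D \land \lnot C): α-rule — add T D, T \lnot C.
                ○ open, literals {A=true, C=false, D=true}.
              branch 2.2.2.2 (add T E):
                ○ open, literals {A=true, E=true}.
2 branches closed, 8 open.
Each open branch fixes some atoms; the unmentioned ones are free. Counting distinct full assignments: branch {A=true, D=true} (B, C, E) contributes 8 new; branch {D=true} (A, B, C, E) contributes 8 new; branch {A=true, C=false, D=false} (B, E) contributes 4 new; branch {A=false, C=true, D=false} (B, E) contributes 4 new; branch {A=true} (B, C, D, E) contributes 4 new; branch {A=true, B=true} (C, D, E) contributes 0 new; branch {A=true, C=false, D=true} (B, E) contributes 0 new; branch {A=true, E=true} (B, C, D) contributes 0 new. Total: 28.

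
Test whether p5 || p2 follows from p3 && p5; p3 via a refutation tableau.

Yes

Initial set: {T (p3 && p5); T p3; F (p5 || p2)}.
T (p3 && p5): α-rule — add T p3, T p5.
F (p5 || p2): α-rule — add F p5, F p2.
× closes — contains both p5 and !p5.
All 1 branch closes.
Every branch closed, so the premises entail the conclusion.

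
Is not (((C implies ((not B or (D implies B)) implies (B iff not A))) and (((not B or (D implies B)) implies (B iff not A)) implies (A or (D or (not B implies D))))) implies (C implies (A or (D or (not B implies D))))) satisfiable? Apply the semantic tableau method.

Initial set: {not (((C implies ((not B or (D implies B)) implies (B iff not A))) and (((not B or (D implies B)) implies (B iff not A)) implies (A or (D or (not B implies D))))) implies (C implies (A or (D or (not B implies D)))))}.
not (((C implies ((not B or (D implies B)) implies (B iff not A))) and (((not B or (D implies B)) implies (B iff not A)) implies (A or (D or (not B implies D))))) implies (C implies (A or (D or (not B implies D))))): α-rule — add ((C implies ((not B or (D implies B)) implies (B iff not A))) and (((not B or (D implies B)) implies (B iff not A)) implies (A or (D or (not B implies D))))), not (C implies (A or (D or (not B implies D)))).
((C implies ((not B or (D implies B)) implies (B iff not A))) and (((not B or (D implies B)) implies (B iff not A)) implies (A or (D or (not B implies D))))): α-rule — add (C implies ((not B or (D implies B)) implies (B iff not A))), (((not B or (D implies B)) implies (B iff not A)) implies (A or (D or (not B implies D)))).
not (C implies (A or (D or (not B implies D)))): α-rule — add C, not (A or (D or (not B implies D))).
not (A or (D or (not B implies D))): α-rule — add not A, not (D or (not B implies D)).
not (D or (not B implies D)): α-rule — add not D, not (not B implies D).
not (not B implies D): α-rule — add not B, not D.
(C implies ((not B or (D implies B)) implies (B iff not A))): β-rule — branch into not C  //  ((not B or (D implies B)) implies (B iff not A)).
  branch 1 (add not C):
    × closes — contains both C and not C.
  branch 2 (add ((not B or (D implies B)) implies (B iff not A))):
    (((not B or (D implies B)) implies (B iff not A)) implies (A or (D or (not B implies D)))): β-rule — branch into not ((not B or (D implies B)) implies (B iff not A))  //  (A or (D or (not B implies D))).
      branch 2.1 (add not ((not B or (D implies B)) implies (B iff not A))):
        not ((not B or (D implies B)) implies (B iff not A)): α-rule — add (not B or (D implies B)), not (B iff not A).
        ((not B or (D implies B)) implies (B iff not A)): β-rule — branch into not (not B or (D implies B))  //  (B iff not A).
          branch 2.1.1 (add not (not B or (D implies B))):
            not (not B or (D implies B)): α-rule — add not not B, not (D implies B).
            × closes — contains both B and not B.
          branch 2.1.2 (add (B iff not A)):
            (not B or (D implies B)): β-rule — branch into not B  //  (D implies B).
              branch 2.1.2.1 (add not B):
                not (B iff not A): β-rule — branch into B, not not A  //  not B, not A.
                  branch 2.1.2.1.1 (add B, not not A):
                    × closes — contains both B and not B.
                  branch 2.1.2.1.2 (add not B, not A):
                    (B iff not A): β-rule — branch into B, not A  //  not B, not not A.
                      branch 2.1.2.1.2.1 (add B, not A):
                        × closes — contains both B and not B.
                      branch 2.1.2.1.2.2 (add not B, not not A):
                        × closes — contains both A and not A.
              branch 2.1.2.2 (add (D implies B)):
                not (B iff not A): β-rule — branch into B, not not A  //  not B, not A.
                  branch 2.1.2.2.1 (add B, not not A):
                    × closes — contains both B and not B.
                  branch 2.1.2.2.2 (add not B, not A):
                    (B iff not A): β-rule — branch into B, not A  //  not B, not not A.
                      branch 2.1.2.2.2.1 (add B, not A):
                        × closes — contains both B and not B.
                      branch 2.1.2.2.2.2 (add not B, not not A):
                        × closes — contains both A and not A.
      branch 2.2 (add (A or (D or (not B implies D)))):
        ((not B or (D implies B)) implies (B iff not A)): β-rule — branch into not (not B or (D implies B))  //  (B iff not A).
          branch 2.2.1 (add not (not B or (D implies B))):
            not (not B or (D implies B)): α-rule — add not not B, not (D implies B).
            × closes — contains both B and not B.
          branch 2.2.2 (add (B iff not A)):
            (A or (D or (not B implies D))): β-rule — branch into A  //  (D or (not B implies D)).
              branch 2.2.2.1 (add A):
                × closes — contains both A and not A.
              branch 2.2.2.2 (add (D or (not B implies D))):
                (B iff not A): β-rule — branch into B, not A  //  not B, not not A.
                  branch 2.2.2.2.1 (add B, not A):
                    × closes — contains both B and not B.
                  branch 2.2.2.2.2 (add not B, not not A):
                    × closes — contains both A and not A.
All 12 branches close.
Every branch closed; the formula is unsatisfiable.

Unsatisfiable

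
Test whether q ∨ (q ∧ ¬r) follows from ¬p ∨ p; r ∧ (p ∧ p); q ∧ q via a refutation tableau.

Initial set: {(¬p ∨ p); (r ∧ (p ∧ p)); (q ∧ q); ¬(q ∨ (q ∧ ¬r))}.
(r ∧ (p ∧ p)): α-rule — add r, (p ∧ p).
(q ∧ q): α-rule — add q, q.
¬(q ∨ (q ∧ ¬r)): α-rule — add ¬q, ¬(q ∧ ¬r).
× closes — contains both q and ¬q.
All 1 branch closes.
Every branch closed, so the premises entail the conclusion.

Yes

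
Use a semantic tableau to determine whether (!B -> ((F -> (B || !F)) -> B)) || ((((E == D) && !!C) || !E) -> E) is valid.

Not valid

Assume the negation and expand:
Initial set: {!((!B -> ((F -> (B || !F)) -> B)) || ((((E == D) && !!C) || !E) -> E))}.
!((!B -> ((F -> (B || !F)) -> B)) || ((((E == D) && !!C) || !E) -> E)): α-rule — add !(!B -> ((F -> (B || !F)) -> B)), !((((E == D) && !!C) || !E) -> E).
!(!B -> ((F -> (B || !F)) -> B)): α-rule — add !B, !((F -> (B || !F)) -> B).
!((((E == D) && !!C) || !E) -> E): α-rule — add (((E == D) && !!C) || !E), !E.
!((F -> (B || !F)) -> B): α-rule — add (F -> (B || !F)), !B.
(((E == D) && !!C) || !E): β-rule — branch into ((E == D) && !!C)  //  !E.
  branch 1 (add ((E == D) && !!C)):
    ((E == D) && !!C): α-rule — add (E == D), !!C.
    !!C: drop double negation, giving C.
    (F -> (B || !F)): β-rule — branch into !F  //  (B || !F).
      branch 1.1 (add !F):
        (E == D): β-rule — branch into E, D  //  !E, !D.
          branch 1.1.1 (add E, D):
            × closes — contains both E and !E.
          branch 1.1.2 (add !E, !D):
            ○ open, literals {B=F, C=T, D=F, E=F, F=F}.
      branch 1.2 (add (B || !F)):
        (E == D): β-rule — branch into E, D  //  !E, !D.
          branch 1.2.1 (add E, D):
            × closes — contains both E and !E.
          branch 1.2.2 (add !E, !D):
            (B || !F): β-rule — branch into B  //  !F.
              branch 1.2.2.1 (add B):
                × closes — contains both B and !B.
              branch 1.2.2.2 (add !F):
                ○ open, literals {B=F, C=T, D=F, E=F, F=F}.
  branch 2 (add !E):
    (F -> (B || !F)): β-rule — branch into !F  //  (B || !F).
      branch 2.1 (add !F):
        ○ open, literals {B=F, E=F, F=F}.
      branch 2.2 (add (B || !F)):
        (B || !F): β-rule — branch into B  //  !F.
          branch 2.2.1 (add B):
            × closes — contains both B and !B.
          branch 2.2.2 (add !F):
            ○ open, literals {B=F, E=F, F=F}.
4 branches closed, 4 open.
An open branch gives a countermodel: B=F, C=T, D=F, E=F, F=F (unmentioned atoms arbitrary); under it the original formula is false.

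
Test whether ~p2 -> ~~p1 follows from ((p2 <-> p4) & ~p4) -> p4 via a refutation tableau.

Initial set: {(((p2 <-> p4) & ~p4) -> p4); ~(~p2 -> ~~p1)}.
~(~p2 -> ~~p1): α-rule — add ~p2, ~~~p1.
~~~p1: drop double negation, giving ~p1.
(((p2 <-> p4) & ~p4) -> p4): β-rule — branch into ~((p2 <-> p4) & ~p4)  //  p4.
  branch 1 (add ~((p2 <-> p4) & ~p4)):
    ~((p2 <-> p4) & ~p4): β-rule — branch into ~(p2 <-> p4)  //  ~~p4.
      branch 1.1 (add ~(p2 <-> p4)):
        ~(p2 <-> p4): β-rule — branch into p2, ~p4  //  ~p2, p4.
          branch 1.1.1 (add p2, ~p4):
            × closes — contains both p2 and ~p2.
          branch 1.1.2 (add ~p2, p4):
            ○ open, literals {p1=false, p2=false, p4=true}.
      branch 1.2 (add ~~p4):
        ○ open, literals {p1=false, p2=false, p4=true}.
  branch 2 (add p4):
    ○ open, literals {p1=false, p2=false, p4=true}.
1 branch closed, 3 open.
An open branch gives a countermodel: p1=false, p2=false, p4=true (unmentioned atoms arbitrary); the premises hold there but the conclusion fails.

No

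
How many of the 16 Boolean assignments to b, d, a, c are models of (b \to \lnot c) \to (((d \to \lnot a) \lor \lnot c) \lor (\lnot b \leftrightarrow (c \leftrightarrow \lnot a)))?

15

Initial set: {T ((b \to \lnot c) \to (((d \to \lnot a) \lor \lnot c) \lor (\lnot b \leftrightarrow (c \leftrightarrow \lnot a))))}.
T ((b \to \lnot c) \to (((d \to \lnot a) \lor \lnot c) \lor (\lnot b \leftrightarrow (c \leftrightarrow \lnot a)))): β-rule — branch into F (b \to \lnot c)  //  T (((d \to \lnot a) \lor \lnot c) \lor (\lnot b \leftrightarrow (c \leftrightarrow \lnot a))).
  branch 1 (add F (b \to \lnot c)):
    F (b \to \lnot c): α-rule — add T b, F \lnot c.
    ○ open, literals {b=true, c=true}.
  branch 2 (add T (((d \to \lnot a) \lor \lnot c) \lor (\lnot b \leftrightarrow (c \leftrightarrow \lnot a)))):
    T (((d \to \lnot a) \lor \lnot c) \lor (\lnot b \leftrightarrow (c \leftrightarrow \lnot a))): β-rule — branch into T ((d \to \lnot a) \lor \lnot c)  //  T (\lnot b \leftrightarrow (c \leftrightarrow \lnot a)).
      branch 2.1 (add T ((d \to \lnot a) \lor \lnot c)):
        T ((d \to \lnot a) \lor \lnot c): β-rule — branch into T (d \to \lnot a)  //  T \lnot c.
          branch 2.1.1 (add T (d \to \lnot a)):
            T (d \to \lnot a): β-rule — branch into F d  //  T \lnot a.
              branch 2.1.1.1 (add F d):
                ○ open, literals {d=false}.
              branch 2.1.1.2 (add T \lnot a):
                ○ open, literals {a=false}.
          branch 2.1.2 (add T \lnot c):
            ○ open, literals {c=false}.
      branch 2.2 (add T (\lnot b \leftrightarrow (c \leftrightarrow \lnot a))):
        T (\lnot b \leftrightarrow (c \leftrightarrow \lnot a)): β-rule — branch into T \lnot b, T (c \leftrightarrow \lnot a)  //  F \lnot b, F (c \leftrightarrow \lnot a).
          branch 2.2.1 (add T \lnot b, T (c \leftrightarrow \lnot a)):
            T (c \leftrightarrow \lnot a): β-rule — branch into T c, T \lnot a  //  F c, F \lnot a.
              branch 2.2.1.1 (add T c, T \lnot a):
                ○ open, literals {a=false, b=false, c=true}.
              branch 2.2.1.2 (add F c, F \lnot a):
                ○ open, literals {a=true, b=false, c=false}.
          branch 2.2.2 (add F \lnot b, F (c \leftrightarrow \lnot a)):
            F (c \leftrightarrow \lnot a): β-rule — branch into T c, F \lnot a  //  F c, T \lnot a.
              branch 2.2.2.1 (add T c, F \lnot a):
                ○ open, literals {a=true, b=true, c=true}.
              branch 2.2.2.2 (add F c, T \lnot a):
                ○ open, literals {a=false, b=true, c=false}.
0 branches closed, 8 open.
Each open branch fixes some atoms; the unmentioned ones are free. Counting distinct full assignments: branch {b=true, c=true} (d, a) contributes 4 new; branch {d=false} (b, a, c) contributes 6 new; branch {a=false} (b, d, c) contributes 3 new; branch {c=false} (b, d, a) contributes 2 new; branch {a=false, b=false, c=true} (d) contributes 0 new; branch {a=true, b=false, c=false} (d) contributes 0 new; branch {a=true, b=true, c=true} (d) contributes 0 new; branch {a=false, b=true, c=false} (d) contributes 0 new. Total: 15.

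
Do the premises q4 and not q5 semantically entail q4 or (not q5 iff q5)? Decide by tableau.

Initial set: {(q4 and not q5); not (q4 or (not q5 iff q5))}.
(q4 and not q5): α-rule — add q4, not q5.
not (q4 or (not q5 iff q5)): α-rule — add not q4, not (not q5 iff q5).
× closes — contains both q4 and not q4.
All 1 branch closes.
Every branch closed, so the premises entail the conclusion.

Yes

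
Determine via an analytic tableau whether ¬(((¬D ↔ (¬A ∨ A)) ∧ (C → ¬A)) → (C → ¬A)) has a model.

Unsatisfiable

Initial set: {¬(((¬D ↔ (¬A ∨ A)) ∧ (C → ¬A)) → (C → ¬A))}.
¬(((¬D ↔ (¬A ∨ A)) ∧ (C → ¬A)) → (C → ¬A)): α-rule — add ((¬D ↔ (¬A ∨ A)) ∧ (C → ¬A)), ¬(C → ¬A).
((¬D ↔ (¬A ∨ A)) ∧ (C → ¬A)): α-rule — add (¬D ↔ (¬A ∨ A)), (C → ¬A).
¬(C → ¬A): α-rule — add C, ¬¬A.
(¬D ↔ (¬A ∨ A)): β-rule — branch into ¬D, (¬A ∨ A)  //  ¬¬D, ¬(¬A ∨ A).
  branch 1 (add ¬D, (¬A ∨ A)):
    (C → ¬A): β-rule — branch into ¬C  //  ¬A.
      branch 1.1 (add ¬C):
        × closes — contains both C and ¬C.
      branch 1.2 (add ¬A):
        × closes — contains both A and ¬A.
  branch 2 (add ¬¬D, ¬(¬A ∨ A)):
    ¬(¬A ∨ A): α-rule — add ¬¬A, ¬A.
    × closes — contains both A and ¬A.
All 3 branches close.
Every branch closed; the formula is unsatisfiable.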